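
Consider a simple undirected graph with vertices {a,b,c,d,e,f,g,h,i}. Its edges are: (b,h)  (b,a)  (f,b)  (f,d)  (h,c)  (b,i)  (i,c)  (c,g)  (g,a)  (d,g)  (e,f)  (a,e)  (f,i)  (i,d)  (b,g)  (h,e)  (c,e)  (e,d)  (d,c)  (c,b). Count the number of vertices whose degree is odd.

Degrees: a:3, b:6, c:6, d:5, e:5, f:4, g:4, h:3, i:4
Odd-degree vertices: a, d, e, h.

4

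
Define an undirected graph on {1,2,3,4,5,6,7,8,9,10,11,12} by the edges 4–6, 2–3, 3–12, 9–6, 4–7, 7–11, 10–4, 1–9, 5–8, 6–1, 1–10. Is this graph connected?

No

Component: {5, 8}
Component: {2, 3, 12}
Component: {1, 4, 6, 7, 9, 10, 11}
No edge joins these 3 groups, so the graph is disconnected.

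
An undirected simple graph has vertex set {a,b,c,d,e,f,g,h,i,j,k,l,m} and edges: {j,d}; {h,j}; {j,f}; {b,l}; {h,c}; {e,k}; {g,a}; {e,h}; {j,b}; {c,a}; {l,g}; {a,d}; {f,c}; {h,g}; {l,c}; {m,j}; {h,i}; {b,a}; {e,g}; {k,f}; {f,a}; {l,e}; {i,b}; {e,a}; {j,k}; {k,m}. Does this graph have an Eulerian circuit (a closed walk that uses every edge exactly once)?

Degrees: a:6, b:4, c:4, d:2, e:5, f:4, g:4, h:5, i:2, j:6, k:4, l:4, m:2
Vertices with odd degree: e, h. An Eulerian circuit requires all degrees even.

No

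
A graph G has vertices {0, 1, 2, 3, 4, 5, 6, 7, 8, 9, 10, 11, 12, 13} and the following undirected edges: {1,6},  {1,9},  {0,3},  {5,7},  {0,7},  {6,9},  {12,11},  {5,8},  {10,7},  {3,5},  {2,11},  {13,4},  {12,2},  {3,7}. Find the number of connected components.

4

Component: {4, 13}
Component: {1, 6, 9}
Component: {2, 11, 12}
Component: {0, 3, 5, 7, 8, 10}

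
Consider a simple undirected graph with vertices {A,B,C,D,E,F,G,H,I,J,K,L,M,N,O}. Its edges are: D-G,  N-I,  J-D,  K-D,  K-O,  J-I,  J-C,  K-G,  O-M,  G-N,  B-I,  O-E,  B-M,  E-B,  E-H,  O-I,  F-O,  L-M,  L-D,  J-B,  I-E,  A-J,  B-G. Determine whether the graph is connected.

A breadth-first search from A visits A, J, I, D, C, B, O, N, E, L, G, K, M, F, H — all 15 vertices — so the graph is connected.

Yes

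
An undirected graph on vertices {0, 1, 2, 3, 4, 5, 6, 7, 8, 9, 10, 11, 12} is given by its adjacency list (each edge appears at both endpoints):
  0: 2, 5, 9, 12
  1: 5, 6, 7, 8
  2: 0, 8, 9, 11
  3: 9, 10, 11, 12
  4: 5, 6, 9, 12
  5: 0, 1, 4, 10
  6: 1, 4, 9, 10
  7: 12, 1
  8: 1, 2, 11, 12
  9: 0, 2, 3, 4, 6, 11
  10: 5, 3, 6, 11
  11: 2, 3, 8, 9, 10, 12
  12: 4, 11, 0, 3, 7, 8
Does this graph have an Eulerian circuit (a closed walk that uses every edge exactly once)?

Yes

Degrees: 0:4, 1:4, 2:4, 3:4, 4:4, 5:4, 6:4, 7:2, 8:4, 9:6, 10:4, 11:6, 12:6
All degrees are even and the non-isolated vertices are connected — an Eulerian circuit exists.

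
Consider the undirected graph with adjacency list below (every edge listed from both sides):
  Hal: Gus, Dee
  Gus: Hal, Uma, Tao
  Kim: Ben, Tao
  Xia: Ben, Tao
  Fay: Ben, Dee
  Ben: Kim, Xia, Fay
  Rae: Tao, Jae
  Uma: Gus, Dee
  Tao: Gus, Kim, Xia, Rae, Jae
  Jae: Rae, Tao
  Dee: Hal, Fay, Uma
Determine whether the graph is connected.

Yes

Starting from Hal and exploring outward reaches every vertex (Hal, Gus, Dee, Tao, Uma, Fay, Xia, Kim, Jae, Rae, Ben); the graph is connected.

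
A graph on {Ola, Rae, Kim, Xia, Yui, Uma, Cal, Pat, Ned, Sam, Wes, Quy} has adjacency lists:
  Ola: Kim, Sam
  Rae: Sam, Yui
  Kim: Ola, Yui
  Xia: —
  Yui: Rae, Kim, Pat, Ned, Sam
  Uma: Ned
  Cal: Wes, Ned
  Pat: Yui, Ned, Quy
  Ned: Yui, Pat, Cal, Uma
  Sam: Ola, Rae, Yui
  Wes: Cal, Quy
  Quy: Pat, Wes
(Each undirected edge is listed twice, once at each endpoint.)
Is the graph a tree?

No

|V| = 12, |E| = 14.
It is not connected, so it is not a tree.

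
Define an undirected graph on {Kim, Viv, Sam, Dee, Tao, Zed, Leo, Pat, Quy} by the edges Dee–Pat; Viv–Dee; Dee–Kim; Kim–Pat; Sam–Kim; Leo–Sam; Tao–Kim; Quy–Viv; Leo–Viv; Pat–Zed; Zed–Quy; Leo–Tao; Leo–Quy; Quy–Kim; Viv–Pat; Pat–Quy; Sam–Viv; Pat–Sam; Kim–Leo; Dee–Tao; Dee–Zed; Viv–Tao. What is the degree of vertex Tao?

Neighbors of Tao: Kim, Viv, Dee, Leo.

4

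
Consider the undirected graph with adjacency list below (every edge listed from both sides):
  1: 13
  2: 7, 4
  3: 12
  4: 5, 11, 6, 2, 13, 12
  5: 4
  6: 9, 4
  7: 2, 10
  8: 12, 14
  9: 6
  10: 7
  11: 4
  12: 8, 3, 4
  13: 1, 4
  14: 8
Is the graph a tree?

|V| = 14, |E| = 13.
It is connected with exactly 13 edges, hence acyclic — it is a tree.

Yes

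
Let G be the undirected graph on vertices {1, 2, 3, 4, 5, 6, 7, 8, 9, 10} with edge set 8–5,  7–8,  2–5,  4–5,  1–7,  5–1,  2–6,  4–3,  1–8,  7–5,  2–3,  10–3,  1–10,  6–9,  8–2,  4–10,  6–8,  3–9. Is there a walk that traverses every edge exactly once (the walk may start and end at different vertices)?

Degrees: 1:4, 2:4, 3:4, 4:3, 5:5, 6:3, 7:3, 8:5, 9:2, 10:3
Odd-degree vertices: 4, 5, 6, 7, 8, 10 (6 total).
With 6 odd-degree vertices (more than two), no single trail can use every edge.

No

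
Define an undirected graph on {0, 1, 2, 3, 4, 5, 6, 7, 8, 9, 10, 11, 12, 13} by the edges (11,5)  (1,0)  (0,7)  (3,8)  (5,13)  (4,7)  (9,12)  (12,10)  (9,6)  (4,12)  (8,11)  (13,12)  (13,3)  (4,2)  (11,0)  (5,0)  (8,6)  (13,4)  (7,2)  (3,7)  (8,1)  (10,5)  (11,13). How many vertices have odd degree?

Degrees: 0:4, 1:2, 2:2, 3:3, 4:4, 5:4, 6:2, 7:4, 8:4, 9:2, 10:2, 11:4, 12:4, 13:5
Odd-degree vertices: 3, 13.

2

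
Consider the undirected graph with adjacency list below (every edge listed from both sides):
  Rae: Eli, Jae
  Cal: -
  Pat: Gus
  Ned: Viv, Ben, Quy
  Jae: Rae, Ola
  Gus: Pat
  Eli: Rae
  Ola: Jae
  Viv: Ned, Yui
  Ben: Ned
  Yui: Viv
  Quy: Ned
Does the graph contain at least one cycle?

|V| = 12, |E| = 8, number of components = 4.
Since 8 = 12 - 4, the graph is a forest and contains no cycle.

No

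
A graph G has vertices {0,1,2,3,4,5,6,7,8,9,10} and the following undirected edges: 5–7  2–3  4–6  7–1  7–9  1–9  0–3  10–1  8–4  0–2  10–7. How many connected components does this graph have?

3

Component: {0, 2, 3}
Component: {4, 6, 8}
Component: {1, 5, 7, 9, 10}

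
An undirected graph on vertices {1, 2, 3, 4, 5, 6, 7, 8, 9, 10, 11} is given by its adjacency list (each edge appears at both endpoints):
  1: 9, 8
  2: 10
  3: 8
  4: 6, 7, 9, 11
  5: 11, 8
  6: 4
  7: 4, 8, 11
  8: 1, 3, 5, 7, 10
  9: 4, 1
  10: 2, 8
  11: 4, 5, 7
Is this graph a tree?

No

The graph has 11 vertices and 13 edges.
A tree on 11 vertices has exactly 10 edges; this graph has 13, so it contains a cycle and is not a tree.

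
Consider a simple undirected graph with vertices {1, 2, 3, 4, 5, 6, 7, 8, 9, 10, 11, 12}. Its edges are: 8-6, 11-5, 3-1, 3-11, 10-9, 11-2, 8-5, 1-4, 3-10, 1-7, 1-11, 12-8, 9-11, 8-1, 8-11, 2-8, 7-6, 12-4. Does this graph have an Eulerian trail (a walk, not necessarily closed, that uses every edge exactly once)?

Degrees: 1:5, 2:2, 3:3, 4:2, 5:2, 6:2, 7:2, 8:6, 9:2, 10:2, 11:6, 12:2
Odd-degree vertices: 1, 3 (2 total).
With 2 odd-degree vertices and all edges in one connected piece, an Eulerian trail exists (from 1 to 3).

Yes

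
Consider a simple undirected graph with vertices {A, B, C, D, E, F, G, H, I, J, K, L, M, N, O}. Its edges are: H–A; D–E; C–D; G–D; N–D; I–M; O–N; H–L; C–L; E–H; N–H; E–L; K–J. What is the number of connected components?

5

Component: {B}
Component: {F}
Component: {I, M}
Component: {J, K}
Component: {A, C, D, E, G, H, L, N, O}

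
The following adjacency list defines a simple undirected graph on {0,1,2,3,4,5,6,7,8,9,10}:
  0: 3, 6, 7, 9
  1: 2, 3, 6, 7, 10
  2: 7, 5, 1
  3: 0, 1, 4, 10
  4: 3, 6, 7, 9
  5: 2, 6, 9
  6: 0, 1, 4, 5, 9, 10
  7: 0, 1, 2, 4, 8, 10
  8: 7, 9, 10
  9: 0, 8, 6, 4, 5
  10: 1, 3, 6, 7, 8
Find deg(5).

3

Neighbors of 5: 2, 6, 9.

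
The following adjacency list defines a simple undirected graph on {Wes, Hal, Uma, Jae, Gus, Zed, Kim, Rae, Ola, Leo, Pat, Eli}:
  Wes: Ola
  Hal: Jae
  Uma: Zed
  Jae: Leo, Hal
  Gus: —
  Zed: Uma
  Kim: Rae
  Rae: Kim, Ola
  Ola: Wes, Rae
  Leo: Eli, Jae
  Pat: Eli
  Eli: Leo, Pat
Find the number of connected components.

4

Component: {Gus}
Component: {Uma, Zed}
Component: {Wes, Kim, Rae, Ola}
Component: {Hal, Jae, Leo, Pat, Eli}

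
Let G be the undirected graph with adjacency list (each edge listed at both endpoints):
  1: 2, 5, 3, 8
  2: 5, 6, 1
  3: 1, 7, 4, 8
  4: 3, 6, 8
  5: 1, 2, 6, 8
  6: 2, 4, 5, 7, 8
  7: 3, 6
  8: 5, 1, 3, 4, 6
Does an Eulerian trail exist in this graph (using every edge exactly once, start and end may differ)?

Degrees: 1:4, 2:3, 3:4, 4:3, 5:4, 6:5, 7:2, 8:5
Odd-degree vertices: 2, 4, 6, 8 (4 total).
With 4 odd-degree vertices (more than two), no single trail can use every edge.

No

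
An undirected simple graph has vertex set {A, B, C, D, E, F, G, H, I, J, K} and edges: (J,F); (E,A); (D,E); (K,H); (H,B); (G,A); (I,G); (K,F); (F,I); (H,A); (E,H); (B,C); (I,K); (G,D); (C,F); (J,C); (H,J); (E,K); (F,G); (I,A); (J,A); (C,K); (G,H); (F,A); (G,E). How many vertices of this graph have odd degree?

Degrees: A:6, B:2, C:4, D:2, E:5, F:6, G:6, H:6, I:4, J:4, K:5
Odd-degree vertices: E, K.

2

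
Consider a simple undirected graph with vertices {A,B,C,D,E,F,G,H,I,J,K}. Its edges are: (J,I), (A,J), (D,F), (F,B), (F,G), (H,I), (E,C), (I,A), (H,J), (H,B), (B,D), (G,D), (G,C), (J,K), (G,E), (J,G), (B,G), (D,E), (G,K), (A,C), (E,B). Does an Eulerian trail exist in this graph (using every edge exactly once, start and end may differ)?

No

Degrees: A:3, B:5, C:3, D:4, E:4, F:3, G:7, H:3, I:3, J:5, K:2
Odd-degree vertices: A, B, C, F, G, H, I, J (8 total).
With 8 odd-degree vertices (more than two), no single trail can use every edge.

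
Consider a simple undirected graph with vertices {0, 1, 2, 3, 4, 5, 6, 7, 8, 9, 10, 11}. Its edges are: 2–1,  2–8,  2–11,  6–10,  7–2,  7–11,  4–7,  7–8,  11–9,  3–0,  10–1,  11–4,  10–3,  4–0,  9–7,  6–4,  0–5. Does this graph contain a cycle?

Yes

The graph has 12 vertices, 17 edges, and 1 connected component.
Since 17 > 12 - 1, a cycle must exist; for instance 2-8-7-2.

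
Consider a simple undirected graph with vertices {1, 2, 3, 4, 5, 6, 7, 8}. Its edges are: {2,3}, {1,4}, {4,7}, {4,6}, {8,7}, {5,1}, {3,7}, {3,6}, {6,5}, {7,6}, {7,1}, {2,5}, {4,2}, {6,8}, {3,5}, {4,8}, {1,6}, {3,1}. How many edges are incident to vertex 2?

3

Neighbors of 2: 3, 4, 5.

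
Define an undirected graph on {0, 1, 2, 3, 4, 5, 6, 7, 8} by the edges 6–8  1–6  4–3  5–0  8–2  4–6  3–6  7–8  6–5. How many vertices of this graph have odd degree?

6

Degrees: 0:1, 1:1, 2:1, 3:2, 4:2, 5:2, 6:5, 7:1, 8:3
Odd-degree vertices: 0, 1, 2, 6, 7, 8.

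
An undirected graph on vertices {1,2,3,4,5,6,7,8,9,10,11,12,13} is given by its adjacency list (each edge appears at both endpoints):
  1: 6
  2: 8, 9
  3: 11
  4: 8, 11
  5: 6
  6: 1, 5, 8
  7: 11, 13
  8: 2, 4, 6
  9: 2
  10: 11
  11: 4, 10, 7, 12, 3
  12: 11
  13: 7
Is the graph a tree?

Yes

|V| = 13, |E| = 12.
It is connected with exactly 12 edges, hence acyclic — it is a tree.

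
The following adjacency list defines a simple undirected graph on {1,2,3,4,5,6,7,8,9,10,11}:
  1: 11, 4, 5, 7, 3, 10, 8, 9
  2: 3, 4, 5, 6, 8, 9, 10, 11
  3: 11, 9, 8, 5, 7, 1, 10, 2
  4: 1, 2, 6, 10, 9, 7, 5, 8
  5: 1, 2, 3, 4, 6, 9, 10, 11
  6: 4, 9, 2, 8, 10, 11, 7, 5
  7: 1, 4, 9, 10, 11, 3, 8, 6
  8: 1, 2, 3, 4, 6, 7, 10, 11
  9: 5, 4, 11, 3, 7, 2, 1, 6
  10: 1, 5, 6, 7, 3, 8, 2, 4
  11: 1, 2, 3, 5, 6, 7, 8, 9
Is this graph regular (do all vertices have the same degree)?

Yes

Degrees: 1:8, 2:8, 3:8, 4:8, 5:8, 6:8, 7:8, 8:8, 9:8, 10:8, 11:8
All degrees equal 8; the graph is regular.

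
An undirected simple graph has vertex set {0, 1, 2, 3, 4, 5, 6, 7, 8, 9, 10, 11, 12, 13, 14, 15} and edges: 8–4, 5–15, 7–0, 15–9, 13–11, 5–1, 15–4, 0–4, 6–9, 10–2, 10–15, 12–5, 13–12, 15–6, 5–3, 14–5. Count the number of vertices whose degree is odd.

10

Degrees: 0:2, 1:1, 2:1, 3:1, 4:3, 5:5, 6:2, 7:1, 8:1, 9:2, 10:2, 11:1, 12:2, 13:2, 14:1, 15:5
Odd-degree vertices: 1, 2, 3, 4, 5, 7, 8, 11, 14, 15.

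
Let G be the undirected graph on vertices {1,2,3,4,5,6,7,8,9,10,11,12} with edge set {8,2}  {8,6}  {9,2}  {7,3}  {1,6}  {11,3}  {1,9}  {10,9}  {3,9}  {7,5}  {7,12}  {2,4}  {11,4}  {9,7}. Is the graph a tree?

The graph has 12 vertices and 14 edges.
A tree on 12 vertices has exactly 11 edges; this graph has 14, so it contains a cycle and is not a tree.

No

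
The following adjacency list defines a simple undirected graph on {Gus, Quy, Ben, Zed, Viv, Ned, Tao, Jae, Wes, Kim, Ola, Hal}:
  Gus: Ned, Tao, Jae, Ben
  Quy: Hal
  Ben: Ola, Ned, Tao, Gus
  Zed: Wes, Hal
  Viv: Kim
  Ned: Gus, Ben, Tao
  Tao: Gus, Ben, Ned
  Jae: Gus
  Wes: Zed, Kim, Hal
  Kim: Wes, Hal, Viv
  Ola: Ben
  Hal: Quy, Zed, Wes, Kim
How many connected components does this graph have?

Component: {Gus, Ben, Ned, Tao, Jae, Ola}
Component: {Quy, Zed, Viv, Wes, Kim, Hal}

2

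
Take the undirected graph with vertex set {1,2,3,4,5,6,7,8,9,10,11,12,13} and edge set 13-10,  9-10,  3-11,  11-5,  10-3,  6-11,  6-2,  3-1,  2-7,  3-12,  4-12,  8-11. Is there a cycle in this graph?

No

|V| = 13, |E| = 12, number of components = 1.
Since 12 = 13 - 1, the graph is a forest and contains no cycle.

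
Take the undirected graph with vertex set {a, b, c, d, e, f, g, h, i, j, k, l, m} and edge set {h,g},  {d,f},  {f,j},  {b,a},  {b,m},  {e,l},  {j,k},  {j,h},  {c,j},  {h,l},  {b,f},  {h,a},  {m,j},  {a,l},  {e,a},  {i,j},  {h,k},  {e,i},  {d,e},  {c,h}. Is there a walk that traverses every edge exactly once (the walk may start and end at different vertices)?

No

Degrees: a:4, b:3, c:2, d:2, e:4, f:3, g:1, h:6, i:2, j:6, k:2, l:3, m:2
Odd-degree vertices: b, f, g, l (4 total).
An Eulerian trail requires 0 or 2 odd-degree vertices; here there are 4.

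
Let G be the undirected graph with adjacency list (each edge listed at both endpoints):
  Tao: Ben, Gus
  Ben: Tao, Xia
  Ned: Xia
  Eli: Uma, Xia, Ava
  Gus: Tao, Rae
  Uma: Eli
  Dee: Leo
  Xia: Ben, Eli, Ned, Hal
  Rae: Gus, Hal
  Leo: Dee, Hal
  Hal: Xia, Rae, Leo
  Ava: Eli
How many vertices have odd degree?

Degrees: Tao:2, Ben:2, Ned:1, Eli:3, Gus:2, Uma:1, Dee:1, Xia:4, Rae:2, Leo:2, Hal:3, Ava:1
Odd-degree vertices: Ned, Eli, Uma, Dee, Hal, Ava.

6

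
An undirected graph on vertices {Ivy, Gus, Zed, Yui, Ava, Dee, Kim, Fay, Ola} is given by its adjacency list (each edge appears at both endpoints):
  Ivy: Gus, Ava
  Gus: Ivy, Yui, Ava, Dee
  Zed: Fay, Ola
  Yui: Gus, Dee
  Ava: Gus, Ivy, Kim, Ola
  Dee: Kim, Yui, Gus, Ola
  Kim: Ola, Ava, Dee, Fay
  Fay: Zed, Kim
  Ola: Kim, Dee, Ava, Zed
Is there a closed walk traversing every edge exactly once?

Yes

Degrees: Ivy:2, Gus:4, Zed:2, Yui:2, Ava:4, Dee:4, Kim:4, Fay:2, Ola:4
Every vertex has even degree and the edges form a single connected piece, so an Eulerian circuit exists.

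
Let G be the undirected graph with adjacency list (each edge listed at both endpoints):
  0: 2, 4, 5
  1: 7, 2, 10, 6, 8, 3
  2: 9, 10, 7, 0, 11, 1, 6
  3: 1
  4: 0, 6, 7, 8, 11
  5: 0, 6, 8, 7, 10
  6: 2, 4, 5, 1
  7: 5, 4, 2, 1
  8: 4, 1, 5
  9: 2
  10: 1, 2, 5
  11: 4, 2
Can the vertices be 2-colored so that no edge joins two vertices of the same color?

No

The cycle 2-1-8-4-11-2 has length 5, which is odd, so the graph is not bipartite.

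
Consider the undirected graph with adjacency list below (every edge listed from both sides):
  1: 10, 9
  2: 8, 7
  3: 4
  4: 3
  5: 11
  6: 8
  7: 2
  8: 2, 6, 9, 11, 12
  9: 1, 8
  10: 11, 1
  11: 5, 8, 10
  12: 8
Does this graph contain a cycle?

The graph has 12 vertices, 11 edges, and 2 connected components.
One cycle is 1-9-8-11-10-1.

Yes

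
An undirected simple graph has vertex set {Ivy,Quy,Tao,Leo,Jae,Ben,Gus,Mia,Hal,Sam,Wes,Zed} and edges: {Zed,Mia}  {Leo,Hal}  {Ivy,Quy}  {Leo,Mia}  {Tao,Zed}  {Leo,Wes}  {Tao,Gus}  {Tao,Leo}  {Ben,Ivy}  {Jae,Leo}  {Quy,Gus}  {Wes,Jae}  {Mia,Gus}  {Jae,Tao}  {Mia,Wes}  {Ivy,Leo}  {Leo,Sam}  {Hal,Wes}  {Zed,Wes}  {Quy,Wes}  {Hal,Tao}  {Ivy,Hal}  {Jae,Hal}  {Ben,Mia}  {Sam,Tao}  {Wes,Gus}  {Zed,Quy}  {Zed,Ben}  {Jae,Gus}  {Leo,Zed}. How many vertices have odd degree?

Degrees: Ivy:4, Quy:4, Tao:6, Leo:8, Jae:5, Ben:3, Gus:5, Mia:5, Hal:5, Sam:2, Wes:7, Zed:6
Odd-degree vertices: Jae, Ben, Gus, Mia, Hal, Wes.

6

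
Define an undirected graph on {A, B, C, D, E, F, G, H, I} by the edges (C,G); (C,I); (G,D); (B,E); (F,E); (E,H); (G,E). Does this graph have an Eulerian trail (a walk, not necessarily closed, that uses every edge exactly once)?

No

Degrees: A:0, B:1, C:2, D:1, E:4, F:1, G:3, H:1, I:1
Odd-degree vertices: B, D, F, G, H, I (6 total).
An Eulerian trail requires 0 or 2 odd-degree vertices; here there are 6.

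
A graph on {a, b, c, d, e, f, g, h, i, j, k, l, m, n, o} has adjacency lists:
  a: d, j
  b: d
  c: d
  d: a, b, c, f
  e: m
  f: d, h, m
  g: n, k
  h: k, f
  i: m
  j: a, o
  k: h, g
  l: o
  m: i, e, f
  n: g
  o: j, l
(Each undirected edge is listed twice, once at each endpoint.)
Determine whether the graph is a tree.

|V| = 15, |E| = 14.
It is connected with exactly 14 edges, hence acyclic — it is a tree.

Yes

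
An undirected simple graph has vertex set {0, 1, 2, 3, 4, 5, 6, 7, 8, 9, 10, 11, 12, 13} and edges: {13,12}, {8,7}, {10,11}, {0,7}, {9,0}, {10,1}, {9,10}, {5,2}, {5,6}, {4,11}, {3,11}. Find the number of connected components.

Component: {12, 13}
Component: {2, 5, 6}
Component: {0, 1, 3, 4, 7, 8, 9, 10, 11}

3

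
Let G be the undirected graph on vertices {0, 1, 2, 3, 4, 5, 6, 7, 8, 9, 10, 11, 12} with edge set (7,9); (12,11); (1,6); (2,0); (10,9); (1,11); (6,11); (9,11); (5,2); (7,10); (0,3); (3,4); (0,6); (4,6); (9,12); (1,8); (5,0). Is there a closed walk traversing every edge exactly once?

No

Degrees: 0:4, 1:3, 2:2, 3:2, 4:2, 5:2, 6:4, 7:2, 8:1, 9:4, 10:2, 11:4, 12:2
Vertices with odd degree: 1, 8. An Eulerian circuit requires all degrees even.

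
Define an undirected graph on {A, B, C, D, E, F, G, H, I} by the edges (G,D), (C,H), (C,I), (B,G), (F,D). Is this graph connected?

Component: {A}
Component: {E}
Component: {C, H, I}
Component: {B, D, F, G}
No edge joins these 4 groups, so the graph is disconnected.

No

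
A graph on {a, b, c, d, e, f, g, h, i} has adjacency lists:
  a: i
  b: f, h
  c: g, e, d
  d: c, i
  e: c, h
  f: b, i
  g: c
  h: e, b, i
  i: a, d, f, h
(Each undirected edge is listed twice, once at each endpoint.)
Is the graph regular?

No

Degrees: a:1, b:2, c:3, d:2, e:2, f:2, g:1, h:3, i:4
Degrees are not all equal (e.g. deg(a)=1 but deg(i)=4); not regular.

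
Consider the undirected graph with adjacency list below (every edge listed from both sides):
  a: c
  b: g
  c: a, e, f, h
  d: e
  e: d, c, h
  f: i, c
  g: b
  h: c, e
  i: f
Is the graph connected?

No

Component: {b, g}
Component: {a, c, d, e, f, h, i}
No edge joins these 2 groups, so the graph is disconnected.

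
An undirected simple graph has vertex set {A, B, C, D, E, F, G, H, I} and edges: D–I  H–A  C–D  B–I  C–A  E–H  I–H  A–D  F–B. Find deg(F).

1

Neighbors of F: B.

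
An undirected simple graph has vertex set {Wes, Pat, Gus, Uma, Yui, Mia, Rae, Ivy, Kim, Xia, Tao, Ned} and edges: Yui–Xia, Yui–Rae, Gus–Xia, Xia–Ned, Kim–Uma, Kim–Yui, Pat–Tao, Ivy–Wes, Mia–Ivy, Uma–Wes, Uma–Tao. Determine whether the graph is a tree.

|V| = 12, |E| = 11.
Connected and |E| = |V| - 1, which characterizes a tree.

Yes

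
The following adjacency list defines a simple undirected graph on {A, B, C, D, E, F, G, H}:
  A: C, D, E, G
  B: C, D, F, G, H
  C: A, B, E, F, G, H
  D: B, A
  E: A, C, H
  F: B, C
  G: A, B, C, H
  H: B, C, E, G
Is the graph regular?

Degrees: A:4, B:5, C:6, D:2, E:3, F:2, G:4, H:4
Degrees are not all equal (e.g. deg(D)=2 but deg(C)=6); not regular.

No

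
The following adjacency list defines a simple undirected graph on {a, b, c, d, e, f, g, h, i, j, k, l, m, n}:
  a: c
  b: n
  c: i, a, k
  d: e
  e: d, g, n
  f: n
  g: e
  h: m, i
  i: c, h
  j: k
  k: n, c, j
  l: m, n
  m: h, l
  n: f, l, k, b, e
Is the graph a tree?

|V| = 14, |E| = 14.
Connected but with 14 > 13 edges, so it has a cycle and is not a tree.

No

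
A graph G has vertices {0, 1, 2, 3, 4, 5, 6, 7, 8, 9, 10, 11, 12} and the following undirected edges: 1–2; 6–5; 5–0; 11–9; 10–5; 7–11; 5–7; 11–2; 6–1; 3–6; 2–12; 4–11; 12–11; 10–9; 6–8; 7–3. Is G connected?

A breadth-first search from 0 visits 0, 5, 7, 6, 10, 11, 3, 1, 8, 9, 12, 4, 2 — all 13 vertices — so the graph is connected.

Yes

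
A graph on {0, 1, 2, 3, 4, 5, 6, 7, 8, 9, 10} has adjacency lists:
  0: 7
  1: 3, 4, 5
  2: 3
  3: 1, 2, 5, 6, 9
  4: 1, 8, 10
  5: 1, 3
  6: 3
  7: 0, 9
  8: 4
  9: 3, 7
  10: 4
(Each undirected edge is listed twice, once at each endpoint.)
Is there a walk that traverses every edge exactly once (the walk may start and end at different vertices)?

Degrees: 0:1, 1:3, 2:1, 3:5, 4:3, 5:2, 6:1, 7:2, 8:1, 9:2, 10:1
Odd-degree vertices: 0, 1, 2, 3, 4, 6, 8, 10 (8 total).
With 8 odd-degree vertices (more than two), no single trail can use every edge.

No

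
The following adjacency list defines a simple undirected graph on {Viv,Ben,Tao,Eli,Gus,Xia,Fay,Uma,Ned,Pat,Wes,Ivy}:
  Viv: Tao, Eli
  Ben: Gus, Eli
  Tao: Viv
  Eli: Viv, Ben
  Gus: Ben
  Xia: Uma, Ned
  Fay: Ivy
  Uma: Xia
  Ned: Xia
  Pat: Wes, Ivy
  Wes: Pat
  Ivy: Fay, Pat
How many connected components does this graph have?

3

Component: {Xia, Uma, Ned}
Component: {Fay, Pat, Wes, Ivy}
Component: {Viv, Ben, Tao, Eli, Gus}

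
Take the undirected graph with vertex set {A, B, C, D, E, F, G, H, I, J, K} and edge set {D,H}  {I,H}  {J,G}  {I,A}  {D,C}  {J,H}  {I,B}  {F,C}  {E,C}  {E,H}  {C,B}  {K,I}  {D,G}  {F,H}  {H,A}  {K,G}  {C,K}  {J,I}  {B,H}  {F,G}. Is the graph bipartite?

No

The cycle I-A-H-I has length 3, which is odd, so the graph is not bipartite.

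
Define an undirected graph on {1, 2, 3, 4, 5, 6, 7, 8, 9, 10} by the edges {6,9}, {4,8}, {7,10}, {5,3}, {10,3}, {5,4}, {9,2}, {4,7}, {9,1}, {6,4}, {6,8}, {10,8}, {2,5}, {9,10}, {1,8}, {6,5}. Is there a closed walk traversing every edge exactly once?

Yes

Degrees: 1:2, 2:2, 3:2, 4:4, 5:4, 6:4, 7:2, 8:4, 9:4, 10:4
All degrees are even and the non-isolated vertices are connected — an Eulerian circuit exists.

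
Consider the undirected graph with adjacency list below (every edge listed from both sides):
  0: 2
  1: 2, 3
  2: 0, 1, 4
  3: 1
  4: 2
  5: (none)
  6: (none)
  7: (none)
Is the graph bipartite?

A valid 2-coloring puts {2, 3, 5, 6, 7} on one side and {0, 1, 4} on the other; every edge crosses between the two sides.

Yes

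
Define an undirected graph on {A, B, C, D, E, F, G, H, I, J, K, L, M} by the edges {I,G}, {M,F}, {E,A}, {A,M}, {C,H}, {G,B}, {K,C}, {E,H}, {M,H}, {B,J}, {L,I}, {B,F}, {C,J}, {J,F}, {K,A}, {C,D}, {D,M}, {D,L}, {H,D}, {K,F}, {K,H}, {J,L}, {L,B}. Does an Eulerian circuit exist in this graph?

Degrees: A:3, B:4, C:4, D:4, E:2, F:4, G:2, H:5, I:2, J:4, K:4, L:4, M:4
A, H have odd degree; an Eulerian circuit needs every degree to be even, so none exists.

No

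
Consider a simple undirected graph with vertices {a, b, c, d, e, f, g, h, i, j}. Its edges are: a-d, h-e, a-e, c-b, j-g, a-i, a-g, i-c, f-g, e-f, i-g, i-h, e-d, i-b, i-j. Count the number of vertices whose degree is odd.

0

Degrees: a:4, b:2, c:2, d:2, e:4, f:2, g:4, h:2, i:6, j:2
Odd-degree vertices: none.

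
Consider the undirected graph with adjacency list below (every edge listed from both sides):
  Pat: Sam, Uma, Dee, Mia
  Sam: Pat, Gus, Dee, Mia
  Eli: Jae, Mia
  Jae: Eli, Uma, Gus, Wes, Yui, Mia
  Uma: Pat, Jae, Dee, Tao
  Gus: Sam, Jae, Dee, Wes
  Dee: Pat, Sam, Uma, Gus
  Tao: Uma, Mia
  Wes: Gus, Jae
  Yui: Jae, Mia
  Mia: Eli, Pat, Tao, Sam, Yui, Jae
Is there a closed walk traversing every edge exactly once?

Yes

Degrees: Pat:4, Sam:4, Eli:2, Jae:6, Uma:4, Gus:4, Dee:4, Tao:2, Wes:2, Yui:2, Mia:6
All degrees are even and the non-isolated vertices are connected — an Eulerian circuit exists.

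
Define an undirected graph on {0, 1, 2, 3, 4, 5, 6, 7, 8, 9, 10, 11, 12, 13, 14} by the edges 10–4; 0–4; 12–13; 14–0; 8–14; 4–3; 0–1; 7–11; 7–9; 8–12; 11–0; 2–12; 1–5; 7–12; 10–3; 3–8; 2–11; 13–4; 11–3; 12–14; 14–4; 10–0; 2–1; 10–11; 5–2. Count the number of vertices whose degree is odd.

8

Degrees: 0:5, 1:3, 2:4, 3:4, 4:5, 5:2, 6:0, 7:3, 8:3, 9:1, 10:4, 11:5, 12:5, 13:2, 14:4
Odd-degree vertices: 0, 1, 4, 7, 8, 9, 11, 12.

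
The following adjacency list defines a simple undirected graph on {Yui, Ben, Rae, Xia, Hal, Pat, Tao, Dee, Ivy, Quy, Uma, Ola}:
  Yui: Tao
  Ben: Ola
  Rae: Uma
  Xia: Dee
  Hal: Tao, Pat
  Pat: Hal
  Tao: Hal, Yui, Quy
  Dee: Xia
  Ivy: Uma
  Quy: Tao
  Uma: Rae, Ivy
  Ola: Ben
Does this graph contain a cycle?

No

The graph has 12 vertices, 8 edges, and 4 connected components.
Since 8 = 12 - 4, the graph is a forest and contains no cycle.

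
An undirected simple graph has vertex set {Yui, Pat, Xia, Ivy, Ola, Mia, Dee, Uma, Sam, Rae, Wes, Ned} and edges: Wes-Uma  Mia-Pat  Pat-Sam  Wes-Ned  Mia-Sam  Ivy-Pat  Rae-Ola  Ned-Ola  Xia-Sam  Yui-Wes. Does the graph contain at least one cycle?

Yes

The graph has 12 vertices, 10 edges, and 3 connected components.
Since 10 > 12 - 3, a cycle must exist; for instance Pat-Sam-Mia-Pat.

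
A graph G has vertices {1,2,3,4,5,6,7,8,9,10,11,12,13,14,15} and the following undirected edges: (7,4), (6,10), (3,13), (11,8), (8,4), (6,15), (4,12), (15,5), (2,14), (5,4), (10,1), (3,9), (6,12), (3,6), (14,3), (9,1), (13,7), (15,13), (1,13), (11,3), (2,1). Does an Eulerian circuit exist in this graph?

Degrees: 1:4, 2:2, 3:5, 4:4, 5:2, 6:4, 7:2, 8:2, 9:2, 10:2, 11:2, 12:2, 13:4, 14:2, 15:3
Vertices with odd degree: 3, 15. An Eulerian circuit requires all degrees even.

No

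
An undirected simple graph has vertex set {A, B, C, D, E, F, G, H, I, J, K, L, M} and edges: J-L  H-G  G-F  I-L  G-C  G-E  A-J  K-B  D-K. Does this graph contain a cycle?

The graph has 13 vertices, 9 edges, and 4 connected components.
A forest on 13 vertices with 4 components has exactly 9 edges, which matches — so no cycle.

No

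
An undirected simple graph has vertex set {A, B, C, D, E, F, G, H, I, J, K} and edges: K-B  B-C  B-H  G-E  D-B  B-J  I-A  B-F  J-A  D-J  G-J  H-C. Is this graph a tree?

The graph has 11 vertices and 12 edges.
Connected but with 12 > 10 edges, so it has a cycle and is not a tree.

No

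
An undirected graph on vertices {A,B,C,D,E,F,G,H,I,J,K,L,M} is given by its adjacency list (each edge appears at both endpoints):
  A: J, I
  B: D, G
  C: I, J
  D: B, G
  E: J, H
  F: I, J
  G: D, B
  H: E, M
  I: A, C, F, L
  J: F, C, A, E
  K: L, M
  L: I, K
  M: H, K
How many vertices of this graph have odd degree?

Degrees: A:2, B:2, C:2, D:2, E:2, F:2, G:2, H:2, I:4, J:4, K:2, L:2, M:2
Odd-degree vertices: none.

0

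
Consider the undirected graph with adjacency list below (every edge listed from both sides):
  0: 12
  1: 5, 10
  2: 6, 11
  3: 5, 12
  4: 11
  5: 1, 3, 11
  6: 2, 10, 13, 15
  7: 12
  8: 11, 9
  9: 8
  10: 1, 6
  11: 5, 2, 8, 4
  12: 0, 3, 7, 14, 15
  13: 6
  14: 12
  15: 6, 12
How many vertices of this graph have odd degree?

Degrees: 0:1, 1:2, 2:2, 3:2, 4:1, 5:3, 6:4, 7:1, 8:2, 9:1, 10:2, 11:4, 12:5, 13:1, 14:1, 15:2
Odd-degree vertices: 0, 4, 5, 7, 9, 12, 13, 14.

8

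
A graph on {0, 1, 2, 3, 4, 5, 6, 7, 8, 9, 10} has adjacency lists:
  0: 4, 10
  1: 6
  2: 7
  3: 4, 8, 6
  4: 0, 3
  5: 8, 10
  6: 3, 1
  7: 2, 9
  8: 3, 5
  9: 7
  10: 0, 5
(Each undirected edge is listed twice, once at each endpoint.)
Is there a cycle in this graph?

|V| = 11, |E| = 10, number of components = 2.
Since 10 > 11 - 2, a cycle must exist; for instance 0-10-5-8-3-4-0.

Yes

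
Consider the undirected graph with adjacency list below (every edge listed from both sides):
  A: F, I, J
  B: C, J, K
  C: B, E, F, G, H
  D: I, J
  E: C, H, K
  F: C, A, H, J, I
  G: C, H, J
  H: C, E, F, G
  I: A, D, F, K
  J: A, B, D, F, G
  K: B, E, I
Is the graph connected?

Yes

Starting from A and exploring outward reaches every vertex (A, J, I, F, D, B, G, K, C, H, E); the graph is connected.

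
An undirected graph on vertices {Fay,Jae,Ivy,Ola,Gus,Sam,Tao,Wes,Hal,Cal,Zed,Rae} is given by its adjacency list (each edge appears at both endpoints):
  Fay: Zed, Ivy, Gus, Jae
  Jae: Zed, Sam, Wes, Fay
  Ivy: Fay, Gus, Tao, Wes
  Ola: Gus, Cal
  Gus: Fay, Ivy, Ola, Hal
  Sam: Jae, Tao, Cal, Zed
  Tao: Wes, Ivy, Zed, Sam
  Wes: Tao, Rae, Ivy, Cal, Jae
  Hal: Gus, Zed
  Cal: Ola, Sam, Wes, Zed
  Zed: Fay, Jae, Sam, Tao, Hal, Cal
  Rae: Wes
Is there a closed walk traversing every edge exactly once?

No

Degrees: Fay:4, Jae:4, Ivy:4, Ola:2, Gus:4, Sam:4, Tao:4, Wes:5, Hal:2, Cal:4, Zed:6, Rae:1
Vertices with odd degree: Wes, Rae. An Eulerian circuit requires all degrees even.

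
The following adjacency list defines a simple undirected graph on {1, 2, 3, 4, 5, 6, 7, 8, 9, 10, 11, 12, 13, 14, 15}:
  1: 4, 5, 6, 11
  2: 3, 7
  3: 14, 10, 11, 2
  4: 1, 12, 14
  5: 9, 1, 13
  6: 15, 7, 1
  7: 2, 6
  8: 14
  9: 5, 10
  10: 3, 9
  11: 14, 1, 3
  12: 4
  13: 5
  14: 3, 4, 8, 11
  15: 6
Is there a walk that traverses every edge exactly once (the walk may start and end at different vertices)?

Degrees: 1:4, 2:2, 3:4, 4:3, 5:3, 6:3, 7:2, 8:1, 9:2, 10:2, 11:3, 12:1, 13:1, 14:4, 15:1
Odd-degree vertices: 4, 5, 6, 8, 11, 12, 13, 15 (8 total).
An Eulerian trail requires 0 or 2 odd-degree vertices; here there are 8.

No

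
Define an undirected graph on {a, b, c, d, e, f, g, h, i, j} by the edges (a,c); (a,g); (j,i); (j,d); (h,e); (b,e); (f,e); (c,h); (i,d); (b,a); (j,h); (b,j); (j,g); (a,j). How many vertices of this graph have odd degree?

Degrees: a:4, b:3, c:2, d:2, e:3, f:1, g:2, h:3, i:2, j:6
Odd-degree vertices: b, e, f, h.

4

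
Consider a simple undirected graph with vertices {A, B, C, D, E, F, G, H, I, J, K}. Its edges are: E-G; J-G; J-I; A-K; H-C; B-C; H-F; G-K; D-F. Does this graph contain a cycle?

No

The graph has 11 vertices, 9 edges, and 2 connected components.
Since 9 = 11 - 2, the graph is a forest and contains no cycle.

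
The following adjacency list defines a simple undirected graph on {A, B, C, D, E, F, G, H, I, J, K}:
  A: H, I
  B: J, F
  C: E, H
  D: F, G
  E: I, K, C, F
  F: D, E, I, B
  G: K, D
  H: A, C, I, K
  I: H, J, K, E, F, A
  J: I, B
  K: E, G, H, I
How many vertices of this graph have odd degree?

0

Degrees: A:2, B:2, C:2, D:2, E:4, F:4, G:2, H:4, I:6, J:2, K:4
Odd-degree vertices: none.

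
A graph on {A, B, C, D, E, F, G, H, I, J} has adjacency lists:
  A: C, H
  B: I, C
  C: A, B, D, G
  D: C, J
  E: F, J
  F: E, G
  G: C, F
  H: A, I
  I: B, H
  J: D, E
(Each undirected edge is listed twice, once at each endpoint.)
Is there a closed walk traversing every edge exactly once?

Yes

Degrees: A:2, B:2, C:4, D:2, E:2, F:2, G:2, H:2, I:2, J:2
Every vertex has even degree and the edges form a single connected piece, so an Eulerian circuit exists.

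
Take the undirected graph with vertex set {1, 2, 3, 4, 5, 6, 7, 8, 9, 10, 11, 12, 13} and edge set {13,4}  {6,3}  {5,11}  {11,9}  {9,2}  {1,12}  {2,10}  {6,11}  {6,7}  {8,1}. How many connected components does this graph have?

Component: {4, 13}
Component: {1, 8, 12}
Component: {2, 3, 5, 6, 7, 9, 10, 11}

3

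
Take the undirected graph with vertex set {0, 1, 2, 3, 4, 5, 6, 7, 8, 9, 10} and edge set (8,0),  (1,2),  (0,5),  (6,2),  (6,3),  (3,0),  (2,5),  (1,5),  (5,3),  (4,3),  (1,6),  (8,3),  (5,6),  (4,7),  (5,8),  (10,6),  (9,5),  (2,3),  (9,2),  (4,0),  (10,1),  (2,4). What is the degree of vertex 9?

Neighbors of 9: 2, 5.

2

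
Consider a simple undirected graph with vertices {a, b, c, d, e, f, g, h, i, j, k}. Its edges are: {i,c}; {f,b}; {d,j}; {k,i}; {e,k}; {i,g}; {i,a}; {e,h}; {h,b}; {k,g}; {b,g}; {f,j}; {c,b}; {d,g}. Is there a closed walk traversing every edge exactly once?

Degrees: a:1, b:4, c:2, d:2, e:2, f:2, g:4, h:2, i:4, j:2, k:3
Vertices with odd degree: a, k. An Eulerian circuit requires all degrees even.

No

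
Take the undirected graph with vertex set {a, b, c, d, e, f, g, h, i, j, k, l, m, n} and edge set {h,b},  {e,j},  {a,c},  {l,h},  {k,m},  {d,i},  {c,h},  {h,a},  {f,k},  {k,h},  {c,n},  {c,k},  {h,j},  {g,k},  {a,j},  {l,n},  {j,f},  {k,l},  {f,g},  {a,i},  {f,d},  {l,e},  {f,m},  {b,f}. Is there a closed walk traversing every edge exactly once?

Yes

Degrees: a:4, b:2, c:4, d:2, e:2, f:6, g:2, h:6, i:2, j:4, k:6, l:4, m:2, n:2
Every vertex has even degree and the edges form a single connected piece, so an Eulerian circuit exists.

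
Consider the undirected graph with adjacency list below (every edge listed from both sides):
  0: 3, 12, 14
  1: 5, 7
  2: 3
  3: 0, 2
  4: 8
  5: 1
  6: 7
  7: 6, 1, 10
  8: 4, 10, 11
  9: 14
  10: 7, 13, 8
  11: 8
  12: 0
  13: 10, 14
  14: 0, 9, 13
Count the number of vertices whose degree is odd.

Degrees: 0:3, 1:2, 2:1, 3:2, 4:1, 5:1, 6:1, 7:3, 8:3, 9:1, 10:3, 11:1, 12:1, 13:2, 14:3
Odd-degree vertices: 0, 2, 4, 5, 6, 7, 8, 9, 10, 11, 12, 14.

12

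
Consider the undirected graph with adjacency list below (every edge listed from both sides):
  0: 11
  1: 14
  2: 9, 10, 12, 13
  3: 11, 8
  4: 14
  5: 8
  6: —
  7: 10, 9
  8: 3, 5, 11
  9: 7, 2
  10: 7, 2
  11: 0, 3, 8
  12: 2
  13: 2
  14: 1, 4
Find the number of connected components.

4

Component: {6}
Component: {1, 4, 14}
Component: {0, 3, 5, 8, 11}
Component: {2, 7, 9, 10, 12, 13}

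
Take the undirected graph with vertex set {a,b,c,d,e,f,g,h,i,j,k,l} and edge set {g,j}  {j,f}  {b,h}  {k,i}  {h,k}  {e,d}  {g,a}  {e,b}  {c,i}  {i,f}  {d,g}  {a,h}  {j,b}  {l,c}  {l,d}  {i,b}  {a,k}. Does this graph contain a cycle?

The graph has 12 vertices, 17 edges, and 1 connected component.
One cycle is g-j-f-i-c-l-d-g.

Yes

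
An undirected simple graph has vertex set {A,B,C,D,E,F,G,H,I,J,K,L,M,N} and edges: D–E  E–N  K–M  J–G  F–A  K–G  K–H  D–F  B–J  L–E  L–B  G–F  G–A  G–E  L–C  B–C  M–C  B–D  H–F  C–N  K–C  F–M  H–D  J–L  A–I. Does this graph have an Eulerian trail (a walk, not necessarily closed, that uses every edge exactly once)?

Degrees: A:3, B:4, C:5, D:4, E:4, F:5, G:5, H:3, I:1, J:3, K:4, L:4, M:3, N:2
Odd-degree vertices: A, C, F, G, H, I, J, M (8 total).
An Eulerian trail requires 0 or 2 odd-degree vertices; here there are 8.

No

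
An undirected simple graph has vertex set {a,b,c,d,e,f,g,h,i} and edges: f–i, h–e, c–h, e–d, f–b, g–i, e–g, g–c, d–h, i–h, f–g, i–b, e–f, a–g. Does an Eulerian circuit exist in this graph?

No

Degrees: a:1, b:2, c:2, d:2, e:4, f:4, g:5, h:4, i:4
Vertices with odd degree: a, g. An Eulerian circuit requires all degrees even.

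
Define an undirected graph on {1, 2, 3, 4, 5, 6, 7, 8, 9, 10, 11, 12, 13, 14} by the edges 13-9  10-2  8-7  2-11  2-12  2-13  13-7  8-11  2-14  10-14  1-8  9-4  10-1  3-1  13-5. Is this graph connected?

No

Component: {6}
Component: {1, 2, 3, 4, 5, 7, 8, 9, 10, 11, 12, 13, 14}
There are 2 separate components, so the graph is not connected.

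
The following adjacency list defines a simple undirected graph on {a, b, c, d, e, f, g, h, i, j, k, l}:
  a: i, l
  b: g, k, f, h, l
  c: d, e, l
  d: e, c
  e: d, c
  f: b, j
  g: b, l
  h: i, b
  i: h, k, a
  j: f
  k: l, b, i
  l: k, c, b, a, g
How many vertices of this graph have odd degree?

6

Degrees: a:2, b:5, c:3, d:2, e:2, f:2, g:2, h:2, i:3, j:1, k:3, l:5
Odd-degree vertices: b, c, i, j, k, l.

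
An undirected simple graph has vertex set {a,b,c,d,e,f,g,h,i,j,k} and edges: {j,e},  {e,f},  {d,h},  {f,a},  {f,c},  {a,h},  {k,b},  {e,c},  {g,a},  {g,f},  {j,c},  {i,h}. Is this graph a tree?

No

|V| = 11, |E| = 12.
It splits into 2 components, so it cannot be a tree.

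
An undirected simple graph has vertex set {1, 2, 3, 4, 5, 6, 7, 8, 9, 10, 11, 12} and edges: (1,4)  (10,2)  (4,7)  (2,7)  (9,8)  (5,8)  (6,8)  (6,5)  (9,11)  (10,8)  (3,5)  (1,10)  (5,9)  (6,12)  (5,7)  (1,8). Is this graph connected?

Yes

A breadth-first search from 1 visits 1, 4, 10, 8, 7, 2, 5, 6, 9, 3, 12, 11 — all 12 vertices — so the graph is connected.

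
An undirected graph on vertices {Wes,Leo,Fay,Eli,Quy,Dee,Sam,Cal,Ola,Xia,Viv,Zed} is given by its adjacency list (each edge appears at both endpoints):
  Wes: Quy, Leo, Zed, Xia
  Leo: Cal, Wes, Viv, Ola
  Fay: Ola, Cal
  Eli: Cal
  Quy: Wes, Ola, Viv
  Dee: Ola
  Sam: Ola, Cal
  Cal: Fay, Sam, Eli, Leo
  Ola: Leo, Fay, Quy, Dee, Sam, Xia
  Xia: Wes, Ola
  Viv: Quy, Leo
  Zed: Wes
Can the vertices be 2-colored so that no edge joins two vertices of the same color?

Yes

Partition the vertices as {Leo, Fay, Eli, Quy, Dee, Sam, Xia, Zed} vs {Wes, Cal, Ola, Viv}. Each listed edge has one endpoint in each part, so the graph is bipartite.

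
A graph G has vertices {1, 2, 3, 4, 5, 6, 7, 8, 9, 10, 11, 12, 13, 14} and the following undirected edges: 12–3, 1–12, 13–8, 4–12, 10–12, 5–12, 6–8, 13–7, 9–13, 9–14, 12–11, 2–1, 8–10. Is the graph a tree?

The graph has 14 vertices and 13 edges.
It is connected with exactly 13 edges, hence acyclic — it is a tree.

Yes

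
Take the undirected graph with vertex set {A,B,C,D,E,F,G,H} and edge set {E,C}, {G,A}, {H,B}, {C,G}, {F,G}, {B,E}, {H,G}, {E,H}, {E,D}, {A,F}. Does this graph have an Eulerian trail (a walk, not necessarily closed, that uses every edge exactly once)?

Yes

Degrees: A:2, B:2, C:2, D:1, E:4, F:2, G:4, H:3
Odd-degree vertices: D, H (2 total).
With 2 odd-degree vertices and all edges in one connected piece, an Eulerian trail exists (from D to H).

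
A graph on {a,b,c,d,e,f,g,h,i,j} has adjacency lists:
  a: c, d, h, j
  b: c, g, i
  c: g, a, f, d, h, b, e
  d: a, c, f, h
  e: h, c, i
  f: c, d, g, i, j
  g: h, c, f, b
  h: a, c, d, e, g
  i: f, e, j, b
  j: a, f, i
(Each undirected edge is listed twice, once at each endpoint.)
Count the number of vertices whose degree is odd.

6

Degrees: a:4, b:3, c:7, d:4, e:3, f:5, g:4, h:5, i:4, j:3
Odd-degree vertices: b, c, e, f, h, j.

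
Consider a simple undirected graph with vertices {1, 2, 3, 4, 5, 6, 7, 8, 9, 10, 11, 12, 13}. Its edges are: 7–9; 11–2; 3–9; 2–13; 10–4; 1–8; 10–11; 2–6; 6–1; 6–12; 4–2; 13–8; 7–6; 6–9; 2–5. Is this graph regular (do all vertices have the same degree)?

No

Degrees: 1:2, 2:5, 3:1, 4:2, 5:1, 6:5, 7:2, 8:2, 9:3, 10:2, 11:2, 12:1, 13:2
Degrees are not all equal (e.g. deg(3)=1 but deg(2)=5); not regular.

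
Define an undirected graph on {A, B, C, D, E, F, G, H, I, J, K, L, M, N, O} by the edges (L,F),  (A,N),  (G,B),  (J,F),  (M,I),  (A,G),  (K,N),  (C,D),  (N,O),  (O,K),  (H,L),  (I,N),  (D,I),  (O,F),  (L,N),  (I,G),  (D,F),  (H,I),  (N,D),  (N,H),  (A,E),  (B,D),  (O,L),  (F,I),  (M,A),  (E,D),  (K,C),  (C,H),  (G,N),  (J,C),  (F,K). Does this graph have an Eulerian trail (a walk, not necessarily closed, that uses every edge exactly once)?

Yes

Degrees: A:4, B:2, C:4, D:6, E:2, F:6, G:4, H:4, I:6, J:2, K:4, L:4, M:2, N:8, O:4
Odd-degree vertices: none (0 total).
With 0 odd-degree vertices and all edges in one connected piece, an Eulerian trail exists.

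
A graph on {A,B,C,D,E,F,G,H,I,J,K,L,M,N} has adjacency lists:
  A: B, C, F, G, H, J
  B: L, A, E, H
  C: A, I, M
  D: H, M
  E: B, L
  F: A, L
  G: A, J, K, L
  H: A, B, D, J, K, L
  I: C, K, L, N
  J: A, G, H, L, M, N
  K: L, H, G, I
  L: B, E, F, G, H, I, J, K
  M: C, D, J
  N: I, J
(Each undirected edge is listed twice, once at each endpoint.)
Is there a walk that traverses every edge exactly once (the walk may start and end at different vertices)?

Yes

Degrees: A:6, B:4, C:3, D:2, E:2, F:2, G:4, H:6, I:4, J:6, K:4, L:8, M:3, N:2
Odd-degree vertices: C, M (2 total).
With 2 odd-degree vertices and all edges in one connected piece, an Eulerian trail exists (from C to M).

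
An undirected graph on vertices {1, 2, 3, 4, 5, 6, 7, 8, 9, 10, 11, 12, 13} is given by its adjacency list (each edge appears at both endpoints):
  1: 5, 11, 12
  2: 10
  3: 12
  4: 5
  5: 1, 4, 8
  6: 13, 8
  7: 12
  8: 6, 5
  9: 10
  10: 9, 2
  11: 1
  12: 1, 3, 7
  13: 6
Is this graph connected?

No

Component: {2, 9, 10}
Component: {1, 3, 4, 5, 6, 7, 8, 11, 12, 13}
There are 2 separate components, so the graph is not connected.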